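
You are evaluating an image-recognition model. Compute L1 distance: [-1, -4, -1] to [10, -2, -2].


d = |-1-10| + |-4+ 2| + |-1+ 2|
  = 11 + 2 + 1
  = 14

14


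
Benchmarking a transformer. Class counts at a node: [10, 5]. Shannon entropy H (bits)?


Probabilities: [10/15, 5/15] ≈ [0.6667, 0.3333]
H = -((10/15)·log₂(10/15) + (5/15)·log₂(5/15))
  = 0.9183 bits

0.9183 bits


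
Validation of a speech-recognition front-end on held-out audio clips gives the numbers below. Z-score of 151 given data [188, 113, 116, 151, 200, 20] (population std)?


μ = 131.3333, σ = 59.553
z = (151 - 131.3333)/59.553 = 0.3302

0.3302


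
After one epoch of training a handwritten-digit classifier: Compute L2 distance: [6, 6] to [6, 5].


d = √((6-6)² + (6-5)²)
  = √(0 + 1)
  = √1 = 1.0

1.0


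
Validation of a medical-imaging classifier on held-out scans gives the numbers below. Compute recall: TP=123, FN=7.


Recall = TP/(TP+FN)
= 123/(123+7)
= 123/130 = 94.62%

94.62%


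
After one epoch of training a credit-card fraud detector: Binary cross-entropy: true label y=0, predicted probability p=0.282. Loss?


BCE = -[y·ln(p) + (1-y)·ln(1-p)]
= -0 - 1·ln(1-0.282)
= -ln(0.718) = 0.3313

0.3313


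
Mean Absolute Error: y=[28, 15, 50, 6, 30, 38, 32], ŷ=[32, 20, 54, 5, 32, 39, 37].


Absolute errors: |28-32|=4, |15-20|=5, |50-54|=4, |6-5|=1, |30-32|=2, |38-39|=1, |32-37|=5
Sum = 22
MAE = 22/7 = 22/7

22/7


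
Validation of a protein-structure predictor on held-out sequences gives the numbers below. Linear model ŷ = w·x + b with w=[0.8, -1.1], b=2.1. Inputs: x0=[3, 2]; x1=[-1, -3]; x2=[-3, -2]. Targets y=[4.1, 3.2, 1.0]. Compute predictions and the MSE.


ŷ0 = (0.8)·(3) + (-1.1)·(2) + 2.1 = 2.3
ŷ1 = (0.8)·(-1) + (-1.1)·(-3) + 2.1 = 4.6
ŷ2 = (0.8)·(-3) + (-1.1)·(-2) + 2.1 = 1.9
errors² = [3.24, 1.96, 0.81]
MSE = 6.0100/3 = 2.0033

2.0033


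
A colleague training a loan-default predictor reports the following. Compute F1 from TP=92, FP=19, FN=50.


Precision = 92/111 = 0.8288
Recall = 92/142 = 0.6479
F1 = 2·P·R/(P+R) = 2·TP/(2·TP+FP+FN) = 184/(184+19+50) = 184/253 = 0.7273

0.7273


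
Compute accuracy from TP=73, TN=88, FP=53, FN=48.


Accuracy = (TP+TN)/(TP+TN+FP+FN)
= (73+88)/(262)
= 161/262 = 61.45%

61.45%


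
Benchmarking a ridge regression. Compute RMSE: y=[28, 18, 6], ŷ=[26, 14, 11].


MSE = 45/3 = 15
RMSE = √(45/3) = 3.873

3.873


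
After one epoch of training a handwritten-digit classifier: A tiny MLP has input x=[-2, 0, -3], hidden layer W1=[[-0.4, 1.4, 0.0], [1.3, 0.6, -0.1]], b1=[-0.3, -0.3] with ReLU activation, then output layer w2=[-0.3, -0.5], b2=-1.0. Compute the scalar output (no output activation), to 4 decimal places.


z1[0] = (-0.4)·(-2) + (1.4)·(0) + (0.0)·(-3) - 0.3 = 0.5
z1[1] = (1.3)·(-2) + (0.6)·(0) + (-0.1)·(-3) - 0.3 = -2.6
h = ReLU(z1) = [0.5, 0.0]
output = (-0.3)·(0.5) + (-0.5)·(0.0) - 1.0 = -1.15

-1.15


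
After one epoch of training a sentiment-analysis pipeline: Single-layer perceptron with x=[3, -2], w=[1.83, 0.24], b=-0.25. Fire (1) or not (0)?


z = (3)·(1.83) + (-2)·(0.24) - 0.25
  = 4.76
step(z) = 1 (z≥0)

1


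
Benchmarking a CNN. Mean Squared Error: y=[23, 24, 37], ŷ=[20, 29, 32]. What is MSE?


Squared errors: (23-20)²=9, (24-29)²=25, (37-32)²=25
Sum = 59
MSE = 59/3 = 59/3

59/3


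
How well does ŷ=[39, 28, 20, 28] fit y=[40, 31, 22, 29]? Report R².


ȳ = 30.5
SS_res = Σ(y-ŷ)² = 15
SS_tot = Σ(y-ȳ)² = 165
R² = 1 - SS_res/SS_tot = 1 - 0.0909 = 0.9091

0.9091


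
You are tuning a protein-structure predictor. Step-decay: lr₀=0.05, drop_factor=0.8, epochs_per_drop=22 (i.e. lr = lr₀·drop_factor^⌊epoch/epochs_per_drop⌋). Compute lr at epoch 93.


n_drops = ⌊93/22⌋ = 4
lr = 0.05·0.8^4 = 0.05·0.4096 = 0.02048

0.02048


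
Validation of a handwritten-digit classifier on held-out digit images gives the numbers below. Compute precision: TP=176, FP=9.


Precision = TP/(TP+FP)
= 176/(176+9)
= 176/185 = 95.14%

95.14%


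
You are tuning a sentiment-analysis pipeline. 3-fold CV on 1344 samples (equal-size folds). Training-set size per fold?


Fold size = 1344/3 = 448
Training per fold = 1344 - 448 = 896

896


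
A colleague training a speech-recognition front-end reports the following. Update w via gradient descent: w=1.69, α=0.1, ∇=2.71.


w_new = w - α·∇
= 1.69 - 0.1·2.71
= 1.69 - 0.271
= 1.419

1.419


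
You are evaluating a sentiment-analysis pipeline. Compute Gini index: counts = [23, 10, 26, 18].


Probabilities: [23/77, 10/77, 26/77, 18/77] ≈ [0.2987, 0.1299, 0.3377, 0.2338]
Σpᵢ² = (529 + 100 + 676 + 324)/77² = 1629/5929
Gini = 1 - Σpᵢ² = 1 - 1629/5929 = 0.7252

0.7252


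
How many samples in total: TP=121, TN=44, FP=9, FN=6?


Total = TP + TN + FP + FN
= 121 + 44 + 9 + 6
= 180
(Predicted positive: 130, predicted negative: 50)

180


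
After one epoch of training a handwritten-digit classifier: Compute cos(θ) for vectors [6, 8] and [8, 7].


A·B = 6·8 + 8·7 = 104
‖A‖ = √100 = 10, ‖B‖ = √113 = 10.6301
cos = 104/(√100·√113) = 104/√11300 = 0.9783

0.9783


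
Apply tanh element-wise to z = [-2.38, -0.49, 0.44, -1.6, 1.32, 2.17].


tanh(-2.38) = -0.983
tanh(-0.49) = -0.4542
tanh(0.44) = 0.4136
tanh(-1.6) = -0.9217
tanh(1.32) = 0.8668
tanh(2.17) = 0.9743
result = [-0.983, -0.4542, 0.4136, -0.9217, 0.8668, 0.9743]

[-0.983, -0.4542, 0.4136, -0.9217, 0.8668, 0.9743]


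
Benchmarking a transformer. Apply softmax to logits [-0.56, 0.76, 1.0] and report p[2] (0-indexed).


Exponentials: e^-0.56=0.5712, e^0.76=2.1383, e^1.0=2.7183
Sum = 5.4278
Softmax = [0.1052, 0.394, 0.5008]
p[2] = 2.7183/5.4278 = 0.5008

0.5008


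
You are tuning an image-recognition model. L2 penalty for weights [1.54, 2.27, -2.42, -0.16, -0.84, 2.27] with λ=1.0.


‖w‖₂² = (1.54)² + (2.27)² + (-2.42)² + (-0.16)² + (-0.84)² + (2.27)²
     = 2.3716 + 5.1529 + 5.8564 + 0.0256 + 0.7056 + 5.1529
     = 19.265
λ·‖w‖₂² = 1.0·19.265 = 19.265

19.265


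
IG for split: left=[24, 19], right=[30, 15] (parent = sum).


Parent = [54, 34], H_parent = 0.9624
H_left = 0.9902 (n=43), H_right = 0.9183 (n=45)
H_children = (43/88)·0.9902 + (45/88)·0.9183 = 0.9534
IG = 0.9624 - 0.9534 = 0.009

0.009


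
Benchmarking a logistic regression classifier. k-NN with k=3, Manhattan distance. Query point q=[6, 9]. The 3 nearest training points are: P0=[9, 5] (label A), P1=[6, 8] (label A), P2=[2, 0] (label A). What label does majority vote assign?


d(q,P0) = 7  (label A)
d(q,P1) = 1  (label A)
d(q,P2) = 13  (label A)
Votes: A=3, B=0
Majority → A

A


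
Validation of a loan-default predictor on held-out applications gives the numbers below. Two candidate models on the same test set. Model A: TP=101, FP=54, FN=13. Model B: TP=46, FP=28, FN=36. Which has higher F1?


Model A: P=101/155=0.6516, R=101/114=0.886, F1=2PR/(P+R)=2TP/(2TP+FP+FN)=202/269=0.7509
Model B: P=46/74=0.6216, R=46/82=0.561, F1=2PR/(P+R)=2TP/(2TP+FP+FN)=92/156=0.5897
0.7509 > 0.5897 → Model A

Model A


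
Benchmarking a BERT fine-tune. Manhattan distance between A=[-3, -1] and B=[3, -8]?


d = |-3-3| + |-1+ 8|
  = 6 + 7
  = 13

13


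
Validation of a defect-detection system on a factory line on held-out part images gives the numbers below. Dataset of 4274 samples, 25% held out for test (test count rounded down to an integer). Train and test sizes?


Test = ⌊4274·25/100⌋ = 1068
Train = 4274 - 1068 = 3206

Train: 3206, Test: 1068


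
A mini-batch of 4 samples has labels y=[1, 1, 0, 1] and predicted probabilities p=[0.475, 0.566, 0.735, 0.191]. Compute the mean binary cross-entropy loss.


L[0] = -ln(0.475) = 0.7444
L[1] = -ln(0.566) = 0.5692
L[2] = -ln(1-0.735) = -ln(0.265) = 1.328
L[3] = -ln(0.191) = 1.6555
mean = (0.7444 + 0.5692 + 1.328 + 1.6555)/4 = 1.0743

1.0743


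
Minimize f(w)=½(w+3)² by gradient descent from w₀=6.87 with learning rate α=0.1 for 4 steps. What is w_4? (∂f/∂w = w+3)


step 1: grad = 6.87+3 = 9.87; w = 6.87 - 0.1·(9.87) = 5.883
step 2: grad = 5.883+3 = 8.883; w = 5.883 - 0.1·(8.883) = 4.9947
step 3: grad = 4.9947+3 = 7.9947; w = 4.9947 - 0.1·(7.9947) = 4.19523
step 4: grad = 4.19523+3 = 7.19523; w = 4.19523 - 0.1·(7.19523) = 3.475707

3.475707


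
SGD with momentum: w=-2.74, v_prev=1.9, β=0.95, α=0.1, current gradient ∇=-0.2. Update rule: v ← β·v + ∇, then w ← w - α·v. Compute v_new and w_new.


v_new = 0.95·1.9 - 0.2 = 1.805 - 0.2 = 1.605
w_new = -2.74 - 0.1·1.605 = -2.74 - 0.1605 = -2.9005

v_new=1.605, w_new=-2.9005


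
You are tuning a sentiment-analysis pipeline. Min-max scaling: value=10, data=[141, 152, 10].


min=10, max=152
(10-10)/(152-10) = 0/142 = 0.0

0.0


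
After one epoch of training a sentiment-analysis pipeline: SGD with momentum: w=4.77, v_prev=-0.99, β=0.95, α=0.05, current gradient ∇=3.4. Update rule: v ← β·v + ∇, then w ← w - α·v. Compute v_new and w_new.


v_new = 0.95·-0.99 + 3.4 = -0.9405 + 3.4 = 2.4595
w_new = 4.77 - 0.05·2.4595 = 4.77 - 0.122975 = 4.647025

v_new=2.4595, w_new=4.647025


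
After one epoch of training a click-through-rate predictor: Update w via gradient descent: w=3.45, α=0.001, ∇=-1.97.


w_new = w - α·∇
= 3.45 - 0.001·-1.97
= 3.45 + 0.00197
= 3.45197

3.45197


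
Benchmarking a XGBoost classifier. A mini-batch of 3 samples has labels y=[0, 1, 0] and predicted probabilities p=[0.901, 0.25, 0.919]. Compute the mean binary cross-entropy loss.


L[0] = -ln(1-0.901) = -ln(0.099) = 2.3126
L[1] = -ln(0.25) = 1.3863
L[2] = -ln(1-0.919) = -ln(0.081) = 2.5133
mean = (2.3126 + 1.3863 + 2.5133)/3 = 2.0707

2.0707


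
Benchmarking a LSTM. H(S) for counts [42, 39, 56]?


Probabilities: [42/137, 39/137, 56/137] ≈ [0.3066, 0.2847, 0.4088]
H = -((42/137)·log₂(42/137) + (39/137)·log₂(39/137) + (56/137)·log₂(56/137))
  = 1.5665 bits

1.5665 bits


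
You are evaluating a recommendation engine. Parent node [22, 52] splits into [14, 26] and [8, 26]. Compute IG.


Parent = [22, 52], H_parent = 0.878
H_left = 0.9341 (n=40), H_right = 0.7871 (n=34)
H_children = (40/74)·0.9341 + (34/74)·0.7871 = 0.8666
IG = 0.878 - 0.8666 = 0.0114

0.0114


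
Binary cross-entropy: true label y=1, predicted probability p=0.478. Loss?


BCE = -[y·ln(p) + (1-y)·ln(1-p)]
= -1·ln(0.478) - 0
= -ln(0.478) = 0.7381

0.7381


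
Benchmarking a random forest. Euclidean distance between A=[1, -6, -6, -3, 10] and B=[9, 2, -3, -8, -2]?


d = √((1-9)² + (-6-2)² + (-6+ 3)² + (-3+ 8)² + (10+ 2)²)
  = √(64 + 64 + 9 + 25 + 144)
  = √306 = 17.4929

17.4929


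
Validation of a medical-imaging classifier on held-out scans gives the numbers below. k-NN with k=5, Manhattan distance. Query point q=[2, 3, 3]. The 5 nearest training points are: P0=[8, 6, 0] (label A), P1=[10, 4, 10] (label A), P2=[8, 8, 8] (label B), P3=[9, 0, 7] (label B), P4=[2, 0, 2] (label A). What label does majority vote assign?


d(q,P0) = 12  (label A)
d(q,P1) = 16  (label A)
d(q,P2) = 16  (label B)
d(q,P3) = 14  (label B)
d(q,P4) = 4  (label A)
Votes: A=3, B=2
Majority → A

A


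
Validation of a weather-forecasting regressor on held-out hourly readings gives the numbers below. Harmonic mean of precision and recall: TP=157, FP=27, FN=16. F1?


Precision = 157/184 = 0.8533
Recall = 157/173 = 0.9075
F1 = 2·P·R/(P+R) = 2·TP/(2·TP+FP+FN) = 314/(314+27+16) = 314/357 = 0.8796

0.8796


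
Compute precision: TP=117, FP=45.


Precision = TP/(TP+FP)
= 117/(117+45)
= 117/162 = 72.22%

72.22%


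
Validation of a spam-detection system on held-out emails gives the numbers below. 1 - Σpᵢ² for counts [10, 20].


Probabilities: [10/30, 20/30] ≈ [0.3333, 0.6667]
Σpᵢ² = (100 + 400)/30² = 500/900
Gini = 1 - Σpᵢ² = 1 - 500/900 = 0.4444

0.4444


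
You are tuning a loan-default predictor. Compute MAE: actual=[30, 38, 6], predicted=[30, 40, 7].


Absolute errors: |30-30|=0, |38-40|=2, |6-7|=1
Sum = 3
MAE = 3/3 = 1

1


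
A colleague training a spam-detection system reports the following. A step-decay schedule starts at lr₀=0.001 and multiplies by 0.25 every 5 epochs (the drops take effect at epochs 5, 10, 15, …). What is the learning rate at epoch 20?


n_drops = ⌊20/5⌋ = 4
lr = 0.001·0.25^4 = 0.001·0.00390625 = 0.00000390625

0.00000390625


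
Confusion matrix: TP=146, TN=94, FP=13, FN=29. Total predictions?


Total = TP + TN + FP + FN
= 146 + 94 + 13 + 29
= 282
(Predicted positive: 159, predicted negative: 123)

282


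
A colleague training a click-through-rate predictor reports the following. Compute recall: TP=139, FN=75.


Recall = TP/(TP+FN)
= 139/(139+75)
= 139/214 = 64.95%

64.95%


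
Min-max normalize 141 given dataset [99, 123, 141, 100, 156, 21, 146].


min=21, max=156
(141-21)/(156-21) = 120/135 = 0.8889

0.8889


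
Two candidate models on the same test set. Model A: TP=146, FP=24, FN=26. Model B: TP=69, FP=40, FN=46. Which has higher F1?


Model A: P=146/170=0.8588, R=146/172=0.8488, F1=2PR/(P+R)=2TP/(2TP+FP+FN)=292/342=0.8538
Model B: P=69/109=0.633, R=69/115=0.6, F1=2PR/(P+R)=2TP/(2TP+FP+FN)=138/224=0.6161
0.8538 > 0.6161 → Model A

Model A


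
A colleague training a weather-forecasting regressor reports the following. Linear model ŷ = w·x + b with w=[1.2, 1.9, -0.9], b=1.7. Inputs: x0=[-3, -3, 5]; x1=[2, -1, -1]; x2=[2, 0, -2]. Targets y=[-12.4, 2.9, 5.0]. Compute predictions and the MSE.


ŷ0 = (1.2)·(-3) + (1.9)·(-3) + (-0.9)·(5) + 1.7 = -12.1
ŷ1 = (1.2)·(2) + (1.9)·(-1) + (-0.9)·(-1) + 1.7 = 3.1
ŷ2 = (1.2)·(2) + (1.9)·(0) + (-0.9)·(-2) + 1.7 = 5.9
errors² = [0.09, 0.04, 0.81]
MSE = 0.9400/3 = 0.3133

0.3133


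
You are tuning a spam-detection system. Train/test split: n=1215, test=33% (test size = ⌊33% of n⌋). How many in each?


Test = ⌊1215·33/100⌋ = 400
Train = 1215 - 400 = 815

Train: 815, Test: 400


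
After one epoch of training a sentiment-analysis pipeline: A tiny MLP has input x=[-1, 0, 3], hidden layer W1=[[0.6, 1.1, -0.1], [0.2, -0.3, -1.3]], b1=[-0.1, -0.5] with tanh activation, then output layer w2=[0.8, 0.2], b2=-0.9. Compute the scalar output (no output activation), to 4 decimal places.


z1[0] = (0.6)·(-1) + (1.1)·(0) + (-0.1)·(3) - 0.1 = -1.0
z1[1] = (0.2)·(-1) + (-0.3)·(0) + (-1.3)·(3) - 0.5 = -4.6
h = tanh(z1) = [-0.7616, -0.9998]
output = (0.8)·(-0.7616) + (0.2)·(-0.9998) - 0.9 = -1.7092

-1.7092


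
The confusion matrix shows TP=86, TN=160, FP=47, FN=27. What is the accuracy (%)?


Accuracy = (TP+TN)/(TP+TN+FP+FN)
= (86+160)/(320)
= 246/320 = 76.88%

76.88%


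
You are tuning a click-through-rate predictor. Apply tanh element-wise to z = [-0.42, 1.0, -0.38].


tanh(-0.42) = -0.3969
tanh(1.0) = 0.7616
tanh(-0.38) = -0.3627
result = [-0.3969, 0.7616, -0.3627]

[-0.3969, 0.7616, -0.3627]


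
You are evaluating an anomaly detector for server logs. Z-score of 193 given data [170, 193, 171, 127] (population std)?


μ = 165.25, σ = 23.9204
z = (193 - 165.25)/23.9204 = 1.1601

1.1601


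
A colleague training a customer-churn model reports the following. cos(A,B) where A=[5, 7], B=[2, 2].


A·B = 5·2 + 7·2 = 24
‖A‖ = √74 = 8.6023, ‖B‖ = √8 = 2.8284
cos = 24/(√74·√8) = 24/√592 = 0.9864

0.9864


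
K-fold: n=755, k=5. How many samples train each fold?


Fold size = 755/5 = 151
Training per fold = 755 - 151 = 604

604


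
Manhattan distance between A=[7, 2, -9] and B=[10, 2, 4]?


d = |7-10| + |2-2| + |-9-4|
  = 3 + 0 + 13
  = 16

16


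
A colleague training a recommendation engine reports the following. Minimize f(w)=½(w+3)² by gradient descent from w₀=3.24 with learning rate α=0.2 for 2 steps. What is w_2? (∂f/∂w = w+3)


step 1: grad = 3.24+3 = 6.24; w = 3.24 - 0.2·(6.24) = 1.992
step 2: grad = 1.992+3 = 4.992; w = 1.992 - 0.2·(4.992) = 0.9936

0.9936


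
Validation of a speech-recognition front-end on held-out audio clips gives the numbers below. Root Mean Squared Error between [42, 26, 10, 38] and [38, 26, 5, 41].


MSE = 50/4 = 12.5
RMSE = √(50/4) = 3.5355

3.5355


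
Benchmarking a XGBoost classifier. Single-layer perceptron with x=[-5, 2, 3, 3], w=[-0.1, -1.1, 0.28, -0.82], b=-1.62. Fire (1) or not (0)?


z = (-5)·(-0.1) + (2)·(-1.1) + (3)·(0.28) + (3)·(-0.82) - 1.62
  = -4.94
step(z) = 0 (z<0)

0


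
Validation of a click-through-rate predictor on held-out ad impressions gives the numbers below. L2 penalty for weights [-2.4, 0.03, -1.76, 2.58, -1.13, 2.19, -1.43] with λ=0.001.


‖w‖₂² = (-2.4)² + (0.03)² + (-1.76)² + (2.58)² + (-1.13)² + (2.19)² + (-1.43)²
     = 5.76 + 0.0009 + 3.0976 + 6.6564 + 1.2769 + 4.7961 + 2.0449
     = 23.6328
λ·‖w‖₂² = 0.001·23.6328 = 0.023633

0.023633


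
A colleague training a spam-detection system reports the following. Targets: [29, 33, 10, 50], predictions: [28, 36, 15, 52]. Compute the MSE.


Squared errors: (29-28)²=1, (33-36)²=9, (10-15)²=25, (50-52)²=4
Sum = 39
MSE = 39/4 = 39/4

39/4


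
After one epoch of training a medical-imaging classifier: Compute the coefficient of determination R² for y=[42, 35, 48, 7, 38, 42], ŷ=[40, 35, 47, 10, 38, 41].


ȳ = 35.3333
SS_res = Σ(y-ŷ)² = 15
SS_tot = Σ(y-ȳ)² = 1059.33
R² = 1 - SS_res/SS_tot = 1 - 0.0142 = 0.9858

0.9858


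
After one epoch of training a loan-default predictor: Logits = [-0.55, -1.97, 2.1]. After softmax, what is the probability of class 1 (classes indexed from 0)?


Exponentials: e^-0.55=0.5769, e^-1.97=0.1395, e^2.1=8.1662
Sum = 8.8826
Softmax = [0.065, 0.0157, 0.9193]
p[1] = 0.1395/8.8826 = 0.0157

0.0157


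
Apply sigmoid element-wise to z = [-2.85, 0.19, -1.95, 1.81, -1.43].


σ(-2.85) = 1/(1+e^2.85) = 0.0547
σ(0.19) = 1/(1+e^-0.19) = 0.5474
σ(-1.95) = 1/(1+e^1.95) = 0.1246
σ(1.81) = 1/(1+e^-1.81) = 0.8594
σ(-1.43) = 1/(1+e^1.43) = 0.1931
result = [0.0547, 0.5474, 0.1246, 0.8594, 0.1931]

[0.0547, 0.5474, 0.1246, 0.8594, 0.1931]


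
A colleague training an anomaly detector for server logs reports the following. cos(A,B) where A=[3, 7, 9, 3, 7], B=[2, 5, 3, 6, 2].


A·B = 3·2 + 7·5 + 9·3 + 3·6 + 7·2 = 100
‖A‖ = √197 = 14.0357, ‖B‖ = √78 = 8.8318
cos = 100/(√197·√78) = 100/√15366 = 0.8067

0.8067


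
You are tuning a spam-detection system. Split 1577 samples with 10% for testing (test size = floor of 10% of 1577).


Test = ⌊1577·10/100⌋ = 157
Train = 1577 - 157 = 1420

Train: 1420, Test: 157


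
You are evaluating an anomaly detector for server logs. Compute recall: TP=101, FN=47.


Recall = TP/(TP+FN)
= 101/(101+47)
= 101/148 = 68.24%

68.24%


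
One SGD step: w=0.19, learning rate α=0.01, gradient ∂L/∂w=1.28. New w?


w_new = w - α·∇
= 0.19 - 0.01·1.28
= 0.19 - 0.0128
= 0.1772

0.1772


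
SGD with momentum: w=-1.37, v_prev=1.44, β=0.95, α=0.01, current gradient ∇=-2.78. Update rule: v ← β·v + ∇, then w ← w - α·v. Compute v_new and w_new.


v_new = 0.95·1.44 - 2.78 = 1.368 - 2.78 = -1.412
w_new = -1.37 - 0.01·-1.412 = -1.37 + 0.01412 = -1.35588

v_new=-1.412, w_new=-1.35588


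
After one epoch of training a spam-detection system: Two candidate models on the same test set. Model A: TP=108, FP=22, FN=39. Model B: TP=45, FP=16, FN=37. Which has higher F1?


Model A: P=108/130=0.8308, R=108/147=0.7347, F1=2PR/(P+R)=2TP/(2TP+FP+FN)=216/277=0.7798
Model B: P=45/61=0.7377, R=45/82=0.5488, F1=2PR/(P+R)=2TP/(2TP+FP+FN)=90/143=0.6294
0.7798 > 0.6294 → Model A

Model A


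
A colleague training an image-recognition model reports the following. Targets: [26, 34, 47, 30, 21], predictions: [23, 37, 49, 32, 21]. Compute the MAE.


Absolute errors: |26-23|=3, |34-37|=3, |47-49|=2, |30-32|=2, |21-21|=0
Sum = 10
MAE = 10/5 = 2

2


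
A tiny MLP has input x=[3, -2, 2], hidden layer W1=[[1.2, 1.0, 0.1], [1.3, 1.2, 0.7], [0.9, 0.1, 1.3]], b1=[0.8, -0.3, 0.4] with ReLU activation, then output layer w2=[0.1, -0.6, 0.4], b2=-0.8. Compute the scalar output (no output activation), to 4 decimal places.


z1[0] = (1.2)·(3) + (1.0)·(-2) + (0.1)·(2) + 0.8 = 2.6
z1[1] = (1.3)·(3) + (1.2)·(-2) + (0.7)·(2) - 0.3 = 2.6
z1[2] = (0.9)·(3) + (0.1)·(-2) + (1.3)·(2) + 0.4 = 5.5
h = ReLU(z1) = [2.6, 2.6, 5.5]
output = (0.1)·(2.6) + (-0.6)·(2.6) + (0.4)·(5.5) - 0.8 = 0.1

0.1


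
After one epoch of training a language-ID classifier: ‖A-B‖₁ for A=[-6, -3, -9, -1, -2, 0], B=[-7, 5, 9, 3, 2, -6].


d = |-6+ 7| + |-3-5| + |-9-9| + |-1-3| + |-2-2| + |0+ 6|
  = 1 + 8 + 18 + 4 + 4 + 6
  = 41

41


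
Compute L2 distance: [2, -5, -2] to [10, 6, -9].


d = √((2-10)² + (-5-6)² + (-2+ 9)²)
  = √(64 + 121 + 49)
  = √234 = 15.2971

15.2971


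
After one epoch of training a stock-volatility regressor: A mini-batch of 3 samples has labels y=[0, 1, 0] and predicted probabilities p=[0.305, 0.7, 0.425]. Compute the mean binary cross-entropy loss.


L[0] = -ln(1-0.305) = -ln(0.695) = 0.3638
L[1] = -ln(0.7) = 0.3567
L[2] = -ln(1-0.425) = -ln(0.575) = 0.5534
mean = (0.3638 + 0.3567 + 0.5534)/3 = 0.4246

0.4246


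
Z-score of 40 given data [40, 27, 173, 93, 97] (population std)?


μ = 86, σ = 51.6449
z = (40 - 86)/51.6449 = -0.8907

-0.8907


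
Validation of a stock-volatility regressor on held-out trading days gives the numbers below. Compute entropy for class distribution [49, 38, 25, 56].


Probabilities: [49/168, 38/168, 25/168, 56/168] ≈ [0.2917, 0.2262, 0.1488, 0.3333]
H = -((49/168)·log₂(49/168) + (38/168)·log₂(38/168) + (25/168)·log₂(25/168) + (56/168)·log₂(56/168))
  = 1.9408 bits

1.9408 bits


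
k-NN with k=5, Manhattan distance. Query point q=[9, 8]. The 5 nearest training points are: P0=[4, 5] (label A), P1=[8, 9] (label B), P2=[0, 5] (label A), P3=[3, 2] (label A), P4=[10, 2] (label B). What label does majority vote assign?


d(q,P0) = 8  (label A)
d(q,P1) = 2  (label B)
d(q,P2) = 12  (label A)
d(q,P3) = 12  (label A)
d(q,P4) = 7  (label B)
Votes: A=3, B=2
Majority → A

A


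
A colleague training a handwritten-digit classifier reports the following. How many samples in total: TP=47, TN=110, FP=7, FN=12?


Total = TP + TN + FP + FN
= 47 + 110 + 7 + 12
= 176
(Predicted positive: 54, predicted negative: 122)

176


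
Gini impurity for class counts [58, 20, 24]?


Probabilities: [58/102, 20/102, 24/102] ≈ [0.5686, 0.1961, 0.2353]
Σpᵢ² = (3364 + 400 + 576)/102² = 4340/10404
Gini = 1 - Σpᵢ² = 1 - 4340/10404 = 0.5829

0.5829


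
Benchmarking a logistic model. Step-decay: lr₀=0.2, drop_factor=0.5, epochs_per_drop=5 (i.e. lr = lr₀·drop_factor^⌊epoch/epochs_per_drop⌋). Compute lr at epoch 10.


n_drops = ⌊10/5⌋ = 2
lr = 0.2·0.5^2 = 0.2·0.25 = 0.05

0.05


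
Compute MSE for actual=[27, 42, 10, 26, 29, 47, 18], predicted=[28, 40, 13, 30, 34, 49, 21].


Squared errors: (27-28)²=1, (42-40)²=4, (10-13)²=9, (26-30)²=16, (29-34)²=25, (47-49)²=4, (18-21)²=9
Sum = 68
MSE = 68/7 = 68/7

68/7


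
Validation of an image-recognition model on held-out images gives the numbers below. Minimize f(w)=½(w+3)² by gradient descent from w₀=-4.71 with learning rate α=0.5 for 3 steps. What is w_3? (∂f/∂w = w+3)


step 1: grad = -4.71+3 = -1.71; w = -4.71 - 0.5·(-1.71) = -3.855
step 2: grad = -3.855+3 = -0.855; w = -3.855 - 0.5·(-0.855) = -3.4275
step 3: grad = -3.4275+3 = -0.4275; w = -3.4275 - 0.5·(-0.4275) = -3.21375

-3.21375


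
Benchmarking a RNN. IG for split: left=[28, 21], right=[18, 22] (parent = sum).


Parent = [46, 43], H_parent = 0.9992
H_left = 0.9852 (n=49), H_right = 0.9928 (n=40)
H_children = (49/89)·0.9852 + (40/89)·0.9928 = 0.9886
IG = 0.9992 - 0.9886 = 0.0106

0.0106


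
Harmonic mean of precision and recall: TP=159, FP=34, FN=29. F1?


Precision = 159/193 = 0.8238
Recall = 159/188 = 0.8457
F1 = 2·P·R/(P+R) = 2·TP/(2·TP+FP+FN) = 318/(318+34+29) = 318/381 = 0.8346

0.8346


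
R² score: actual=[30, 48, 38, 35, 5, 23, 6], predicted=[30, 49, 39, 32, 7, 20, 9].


ȳ = 26.4286
SS_res = Σ(y-ŷ)² = 33
SS_tot = Σ(y-ȳ)² = 1573.71
R² = 1 - SS_res/SS_tot = 1 - 0.021 = 0.979

0.979


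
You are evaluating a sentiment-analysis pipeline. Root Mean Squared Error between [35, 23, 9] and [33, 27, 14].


MSE = 45/3 = 15
RMSE = √(45/3) = 3.873

3.873


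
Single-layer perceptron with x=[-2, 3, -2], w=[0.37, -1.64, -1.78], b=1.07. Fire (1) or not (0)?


z = (-2)·(0.37) + (3)·(-1.64) + (-2)·(-1.78) + 1.07
  = -1.03
step(z) = 0 (z<0)

0


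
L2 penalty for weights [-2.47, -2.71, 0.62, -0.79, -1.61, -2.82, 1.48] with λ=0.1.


‖w‖₂² = (-2.47)² + (-2.71)² + (0.62)² + (-0.79)² + (-1.61)² + (-2.82)² + (1.48)²
     = 6.1009 + 7.3441 + 0.3844 + 0.6241 + 2.5921 + 7.9524 + 2.1904
     = 27.1884
λ·‖w‖₂² = 0.1·27.1884 = 2.71884

2.71884


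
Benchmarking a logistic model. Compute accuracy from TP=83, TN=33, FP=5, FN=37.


Accuracy = (TP+TN)/(TP+TN+FP+FN)
= (83+33)/(158)
= 116/158 = 73.42%

73.42%


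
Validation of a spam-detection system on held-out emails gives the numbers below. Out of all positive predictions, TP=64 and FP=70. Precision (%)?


Precision = TP/(TP+FP)
= 64/(64+70)
= 64/134 = 47.76%

47.76%


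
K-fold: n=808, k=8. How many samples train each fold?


Fold size = 808/8 = 101
Training per fold = 808 - 101 = 707

707


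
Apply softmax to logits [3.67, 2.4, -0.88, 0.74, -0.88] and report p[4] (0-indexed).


Exponentials: e^3.67=39.2519, e^2.4=11.0232, e^-0.88=0.4148, e^0.74=2.0959, e^-0.88=0.4148
Sum = 53.2006
Softmax = [0.7378, 0.2072, 0.0078, 0.0394, 0.0078]
p[4] = 0.4148/53.2006 = 0.0078

0.0078


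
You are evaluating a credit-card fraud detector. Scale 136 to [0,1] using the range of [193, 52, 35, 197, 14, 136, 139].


min=14, max=197
(136-14)/(197-14) = 122/183 = 0.6667

0.6667


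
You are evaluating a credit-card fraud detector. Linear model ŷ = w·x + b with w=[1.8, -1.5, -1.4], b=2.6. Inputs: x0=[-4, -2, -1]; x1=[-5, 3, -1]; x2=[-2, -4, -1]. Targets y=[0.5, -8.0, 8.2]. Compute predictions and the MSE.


ŷ0 = (1.8)·(-4) + (-1.5)·(-2) + (-1.4)·(-1) + 2.6 = -0.2
ŷ1 = (1.8)·(-5) + (-1.5)·(3) + (-1.4)·(-1) + 2.6 = -9.5
ŷ2 = (1.8)·(-2) + (-1.5)·(-4) + (-1.4)·(-1) + 2.6 = 6.4
errors² = [0.49, 2.25, 3.24]
MSE = 5.9800/3 = 1.9933

1.9933


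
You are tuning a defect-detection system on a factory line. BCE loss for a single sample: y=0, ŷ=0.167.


BCE = -[y·ln(p) + (1-y)·ln(1-p)]
= -0 - 1·ln(1-0.167)
= -ln(0.833) = 0.1827

0.1827


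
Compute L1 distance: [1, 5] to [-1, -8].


d = |1+ 1| + |5+ 8|
  = 2 + 13
  = 15

15


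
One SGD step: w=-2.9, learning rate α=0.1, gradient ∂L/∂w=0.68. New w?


w_new = w - α·∇
= -2.9 - 0.1·0.68
= -2.9 - 0.068
= -2.968

-2.968


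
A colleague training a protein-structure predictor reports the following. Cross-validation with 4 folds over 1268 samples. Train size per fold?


Fold size = 1268/4 = 317
Training per fold = 1268 - 317 = 951

951


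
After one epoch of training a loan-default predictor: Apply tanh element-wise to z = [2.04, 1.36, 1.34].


tanh(2.04) = 0.9667
tanh(1.36) = 0.8764
tanh(1.34) = 0.8717
result = [0.9667, 0.8764, 0.8717]

[0.9667, 0.8764, 0.8717]


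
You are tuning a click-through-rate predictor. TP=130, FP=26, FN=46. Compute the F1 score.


Precision = 130/156 = 0.8333
Recall = 130/176 = 0.7386
F1 = 2·P·R/(P+R) = 2·TP/(2·TP+FP+FN) = 260/(260+26+46) = 260/332 = 0.7831

0.7831


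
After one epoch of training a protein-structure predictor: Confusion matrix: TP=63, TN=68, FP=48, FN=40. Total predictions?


Total = TP + TN + FP + FN
= 63 + 68 + 48 + 40
= 219
(Predicted positive: 111, predicted negative: 108)

219


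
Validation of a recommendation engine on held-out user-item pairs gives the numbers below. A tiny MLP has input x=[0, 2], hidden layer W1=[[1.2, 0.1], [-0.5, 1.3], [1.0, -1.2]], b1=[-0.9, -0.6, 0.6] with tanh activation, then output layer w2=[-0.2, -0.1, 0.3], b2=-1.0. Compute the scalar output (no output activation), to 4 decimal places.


z1[0] = (1.2)·(0) + (0.1)·(2) - 0.9 = -0.7
z1[1] = (-0.5)·(0) + (1.3)·(2) - 0.6 = 2.0
z1[2] = (1.0)·(0) + (-1.2)·(2) + 0.6 = -1.8
h = tanh(z1) = [-0.6044, 0.964, -0.9468]
output = (-0.2)·(-0.6044) + (-0.1)·(0.964) + (0.3)·(-0.9468) - 1.0 = -1.2596

-1.2596


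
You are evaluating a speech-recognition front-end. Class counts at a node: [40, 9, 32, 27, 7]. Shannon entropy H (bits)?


Probabilities: [40/115, 9/115, 32/115, 27/115, 7/115] ≈ [0.3478, 0.0783, 0.2783, 0.2348, 0.0609]
H = -((40/115)·log₂(40/115) + (9/115)·log₂(9/115) + (32/115)·log₂(32/115) + (27/115)·log₂(27/115) + (7/115)·log₂(7/115))
  = 2.0678 bits

2.0678 bits


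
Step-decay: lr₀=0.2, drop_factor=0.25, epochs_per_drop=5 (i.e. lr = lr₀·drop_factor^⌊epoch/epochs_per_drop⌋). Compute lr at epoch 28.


n_drops = ⌊28/5⌋ = 5
lr = 0.2·0.25^5 = 0.2·0.0009765625 = 0.0001953125

0.0001953125


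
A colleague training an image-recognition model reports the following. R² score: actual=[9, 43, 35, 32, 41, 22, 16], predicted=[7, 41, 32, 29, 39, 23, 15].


ȳ = 28.2857
SS_res = Σ(y-ŷ)² = 32
SS_tot = Σ(y-ȳ)² = 999.43
R² = 1 - SS_res/SS_tot = 1 - 0.032 = 0.968

0.968


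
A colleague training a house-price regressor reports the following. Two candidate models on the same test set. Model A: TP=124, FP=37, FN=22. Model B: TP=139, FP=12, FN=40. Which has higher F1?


Model A: P=124/161=0.7702, R=124/146=0.8493, F1=2PR/(P+R)=2TP/(2TP+FP+FN)=248/307=0.8078
Model B: P=139/151=0.9205, R=139/179=0.7765, F1=2PR/(P+R)=2TP/(2TP+FP+FN)=278/330=0.8424
0.8078 < 0.8424 → Model B

Model B


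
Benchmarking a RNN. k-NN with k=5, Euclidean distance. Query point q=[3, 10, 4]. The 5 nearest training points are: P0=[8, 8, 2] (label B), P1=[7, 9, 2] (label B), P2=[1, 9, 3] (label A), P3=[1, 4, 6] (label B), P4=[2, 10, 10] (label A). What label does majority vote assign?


d(q,P0) = 5.7446  (label B)
d(q,P1) = 4.5826  (label B)
d(q,P2) = 2.4495  (label A)
d(q,P3) = 6.6332  (label B)
d(q,P4) = 6.0828  (label A)
Votes: A=2, B=3
Majority → B

B


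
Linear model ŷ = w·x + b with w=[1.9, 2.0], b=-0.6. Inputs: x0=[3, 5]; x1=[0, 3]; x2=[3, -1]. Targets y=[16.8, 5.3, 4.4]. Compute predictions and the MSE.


ŷ0 = (1.9)·(3) + (2.0)·(5) - 0.6 = 15.1
ŷ1 = (1.9)·(0) + (2.0)·(3) - 0.6 = 5.4
ŷ2 = (1.9)·(3) + (2.0)·(-1) - 0.6 = 3.1
errors² = [2.89, 0.01, 1.69]
MSE = 4.5900/3 = 1.53

1.53


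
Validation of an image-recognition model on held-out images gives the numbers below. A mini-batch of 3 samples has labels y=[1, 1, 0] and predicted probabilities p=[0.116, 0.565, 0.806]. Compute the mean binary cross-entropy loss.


L[0] = -ln(0.116) = 2.1542
L[1] = -ln(0.565) = 0.5709
L[2] = -ln(1-0.806) = -ln(0.194) = 1.6399
mean = (2.1542 + 0.5709 + 1.6399)/3 = 1.455

1.455


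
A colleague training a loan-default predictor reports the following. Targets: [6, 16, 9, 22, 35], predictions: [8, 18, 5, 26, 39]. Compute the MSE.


Squared errors: (6-8)²=4, (16-18)²=4, (9-5)²=16, (22-26)²=16, (35-39)²=16
Sum = 56
MSE = 56/5 = 56/5

56/5


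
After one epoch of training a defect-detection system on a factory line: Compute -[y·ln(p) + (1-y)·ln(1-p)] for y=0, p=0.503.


BCE = -[y·ln(p) + (1-y)·ln(1-p)]
= -0 - 1·ln(1-0.503)
= -ln(0.497) = 0.6992

0.6992


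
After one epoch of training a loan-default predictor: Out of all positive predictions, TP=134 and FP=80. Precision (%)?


Precision = TP/(TP+FP)
= 134/(134+80)
= 134/214 = 62.62%

62.62%


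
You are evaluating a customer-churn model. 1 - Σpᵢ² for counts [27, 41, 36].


Probabilities: [27/104, 41/104, 36/104] ≈ [0.2596, 0.3942, 0.3462]
Σpᵢ² = (729 + 1681 + 1296)/104² = 3706/10816
Gini = 1 - Σpᵢ² = 1 - 3706/10816 = 0.6574

0.6574


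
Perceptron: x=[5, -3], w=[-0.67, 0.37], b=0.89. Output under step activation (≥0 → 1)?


z = (5)·(-0.67) + (-3)·(0.37) + 0.89
  = -3.57
step(z) = 0 (z<0)

0


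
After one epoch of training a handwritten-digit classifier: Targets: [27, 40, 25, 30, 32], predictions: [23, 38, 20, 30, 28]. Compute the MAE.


Absolute errors: |27-23|=4, |40-38|=2, |25-20|=5, |30-30|=0, |32-28|=4
Sum = 15
MAE = 15/5 = 3

3


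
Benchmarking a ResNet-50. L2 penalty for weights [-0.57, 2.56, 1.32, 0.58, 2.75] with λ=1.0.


‖w‖₂² = (-0.57)² + (2.56)² + (1.32)² + (0.58)² + (2.75)²
     = 0.3249 + 6.5536 + 1.7424 + 0.3364 + 7.5625
     = 16.5198
λ·‖w‖₂² = 1.0·16.5198 = 16.5198

16.5198


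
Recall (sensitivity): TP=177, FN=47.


Recall = TP/(TP+FN)
= 177/(177+47)
= 177/224 = 79.02%

79.02%


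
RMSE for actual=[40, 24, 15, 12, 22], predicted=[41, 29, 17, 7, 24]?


MSE = 59/5 = 11.8
RMSE = √(59/5) = 3.4351

3.4351


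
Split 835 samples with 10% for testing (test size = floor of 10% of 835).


Test = ⌊835·10/100⌋ = 83
Train = 835 - 83 = 752

Train: 752, Test: 83


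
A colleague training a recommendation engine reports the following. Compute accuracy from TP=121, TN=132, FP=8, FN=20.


Accuracy = (TP+TN)/(TP+TN+FP+FN)
= (121+132)/(281)
= 253/281 = 90.04%

90.04%


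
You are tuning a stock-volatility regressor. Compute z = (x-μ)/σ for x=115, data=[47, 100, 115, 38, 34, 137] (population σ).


μ = 78.5, σ = 40.4753
z = (115 - 78.5)/40.4753 = 0.9018

0.9018


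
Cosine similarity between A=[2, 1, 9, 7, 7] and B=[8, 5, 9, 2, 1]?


A·B = 2·8 + 1·5 + 9·9 + 7·2 + 7·1 = 123
‖A‖ = √184 = 13.5647, ‖B‖ = √175 = 13.2288
cos = 123/(√184·√175) = 123/√32200 = 0.6855

0.6855


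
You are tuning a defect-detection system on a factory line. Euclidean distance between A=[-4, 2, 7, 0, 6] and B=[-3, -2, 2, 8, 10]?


d = √((-4+ 3)² + (2+ 2)² + (7-2)² + (0-8)² + (6-10)²)
  = √(1 + 16 + 25 + 64 + 16)
  = √122 = 11.0454

11.0454


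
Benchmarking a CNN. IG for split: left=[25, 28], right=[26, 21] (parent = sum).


Parent = [51, 49], H_parent = 0.9997
H_left = 0.9977 (n=53), H_right = 0.9918 (n=47)
H_children = (53/100)·0.9977 + (47/100)·0.9918 = 0.9949
IG = 0.9997 - 0.9949 = 0.0048

0.0048


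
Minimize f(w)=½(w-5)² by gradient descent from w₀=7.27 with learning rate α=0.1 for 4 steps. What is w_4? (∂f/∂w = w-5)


step 1: grad = 7.27-5 = 2.27; w = 7.27 - 0.1·(2.27) = 7.043
step 2: grad = 7.043-5 = 2.043; w = 7.043 - 0.1·(2.043) = 6.8387
step 3: grad = 6.8387-5 = 1.8387; w = 6.8387 - 0.1·(1.8387) = 6.65483
step 4: grad = 6.65483-5 = 1.65483; w = 6.65483 - 0.1·(1.65483) = 6.489347

6.489347


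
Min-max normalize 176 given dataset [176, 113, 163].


min=113, max=176
(176-113)/(176-113) = 63/63 = 1.0

1.0


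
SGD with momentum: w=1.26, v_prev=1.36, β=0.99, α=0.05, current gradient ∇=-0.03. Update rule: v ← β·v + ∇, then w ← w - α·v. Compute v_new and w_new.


v_new = 0.99·1.36 - 0.03 = 1.3464 - 0.03 = 1.3164
w_new = 1.26 - 0.05·1.3164 = 1.26 - 0.06582 = 1.19418

v_new=1.3164, w_new=1.19418


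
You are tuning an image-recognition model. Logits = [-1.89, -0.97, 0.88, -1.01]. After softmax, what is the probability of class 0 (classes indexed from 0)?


Exponentials: e^-1.89=0.1511, e^-0.97=0.3791, e^0.88=2.4109, e^-1.01=0.3642
Sum = 3.3053
Softmax = [0.0457, 0.1147, 0.7294, 0.1102]
p[0] = 0.1511/3.3053 = 0.0457

0.0457


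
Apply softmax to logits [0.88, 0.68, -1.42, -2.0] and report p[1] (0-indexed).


Exponentials: e^0.88=2.4109, e^0.68=1.9739, e^-1.42=0.2417, e^-2.0=0.1353
Sum = 4.7618
Softmax = [0.5063, 0.4145, 0.0508, 0.0284]
p[1] = 1.9739/4.7618 = 0.4145

0.4145


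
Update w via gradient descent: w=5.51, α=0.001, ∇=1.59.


w_new = w - α·∇
= 5.51 - 0.001·1.59
= 5.51 - 0.00159
= 5.50841

5.50841


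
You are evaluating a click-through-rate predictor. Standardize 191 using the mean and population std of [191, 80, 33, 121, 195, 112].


μ = 122, σ = 57.5558
z = (191 - 122)/57.5558 = 1.1988

1.1988


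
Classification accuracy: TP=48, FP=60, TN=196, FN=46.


Accuracy = (TP+TN)/(TP+TN+FP+FN)
= (48+196)/(350)
= 244/350 = 69.71%

69.71%


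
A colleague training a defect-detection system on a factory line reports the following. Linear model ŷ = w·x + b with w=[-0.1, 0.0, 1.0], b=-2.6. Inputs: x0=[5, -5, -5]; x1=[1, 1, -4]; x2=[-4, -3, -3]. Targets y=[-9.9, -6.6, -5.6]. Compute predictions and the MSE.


ŷ0 = (-0.1)·(5) + (0.0)·(-5) + (1.0)·(-5) - 2.6 = -8.1
ŷ1 = (-0.1)·(1) + (0.0)·(1) + (1.0)·(-4) - 2.6 = -6.7
ŷ2 = (-0.1)·(-4) + (0.0)·(-3) + (1.0)·(-3) - 2.6 = -5.2
errors² = [3.24, 0.01, 0.16]
MSE = 3.4100/3 = 1.1367

1.1367


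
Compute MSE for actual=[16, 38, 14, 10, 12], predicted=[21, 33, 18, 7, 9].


Squared errors: (16-21)²=25, (38-33)²=25, (14-18)²=16, (10-7)²=9, (12-9)²=9
Sum = 84
MSE = 84/5 = 84/5

84/5


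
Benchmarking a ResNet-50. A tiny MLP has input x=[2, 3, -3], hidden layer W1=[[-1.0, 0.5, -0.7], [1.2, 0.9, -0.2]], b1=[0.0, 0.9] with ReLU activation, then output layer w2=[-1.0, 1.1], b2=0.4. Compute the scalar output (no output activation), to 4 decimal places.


z1[0] = (-1.0)·(2) + (0.5)·(3) + (-0.7)·(-3) + 0.0 = 1.6
z1[1] = (1.2)·(2) + (0.9)·(3) + (-0.2)·(-3) + 0.9 = 6.6
h = ReLU(z1) = [1.6, 6.6]
output = (-1.0)·(1.6) + (1.1)·(6.6) + 0.4 = 6.06

6.06


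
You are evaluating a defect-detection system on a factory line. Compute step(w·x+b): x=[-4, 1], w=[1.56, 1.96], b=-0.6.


z = (-4)·(1.56) + (1)·(1.96) - 0.6
  = -4.88
step(z) = 0 (z<0)

0


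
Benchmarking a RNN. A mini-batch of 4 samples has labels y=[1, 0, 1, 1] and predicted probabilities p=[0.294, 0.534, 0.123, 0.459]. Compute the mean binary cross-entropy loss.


L[0] = -ln(0.294) = 1.2242
L[1] = -ln(1-0.534) = -ln(0.466) = 0.7636
L[2] = -ln(0.123) = 2.0956
L[3] = -ln(0.459) = 0.7787
mean = (1.2242 + 0.7636 + 2.0956 + 0.7787)/4 = 1.2155

1.2155


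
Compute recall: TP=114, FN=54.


Recall = TP/(TP+FN)
= 114/(114+54)
= 114/168 = 67.86%

67.86%


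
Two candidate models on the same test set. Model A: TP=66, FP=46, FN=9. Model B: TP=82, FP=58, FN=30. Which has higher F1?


Model A: P=66/112=0.5893, R=66/75=0.88, F1=2PR/(P+R)=2TP/(2TP+FP+FN)=132/187=0.7059
Model B: P=82/140=0.5857, R=82/112=0.7321, F1=2PR/(P+R)=2TP/(2TP+FP+FN)=164/252=0.6508
0.7059 > 0.6508 → Model A

Model A


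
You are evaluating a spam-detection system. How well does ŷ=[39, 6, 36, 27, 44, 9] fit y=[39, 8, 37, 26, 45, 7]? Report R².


ȳ = 27
SS_res = Σ(y-ŷ)² = 11
SS_tot = Σ(y-ȳ)² = 1330
R² = 1 - SS_res/SS_tot = 1 - 0.0083 = 0.9917

0.9917


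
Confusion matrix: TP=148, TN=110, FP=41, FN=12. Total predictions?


Total = TP + TN + FP + FN
= 148 + 110 + 41 + 12
= 311
(Predicted positive: 189, predicted negative: 122)

311


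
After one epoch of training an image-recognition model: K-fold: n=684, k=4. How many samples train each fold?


Fold size = 684/4 = 171
Training per fold = 684 - 171 = 513

513


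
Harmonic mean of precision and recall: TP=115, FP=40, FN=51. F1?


Precision = 115/155 = 0.7419
Recall = 115/166 = 0.6928
F1 = 2·P·R/(P+R) = 2·TP/(2·TP+FP+FN) = 230/(230+40+51) = 230/321 = 0.7165

0.7165


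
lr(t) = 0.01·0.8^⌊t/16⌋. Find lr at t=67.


n_drops = ⌊67/16⌋ = 4
lr = 0.01·0.8^4 = 0.01·0.4096 = 0.004096

0.004096


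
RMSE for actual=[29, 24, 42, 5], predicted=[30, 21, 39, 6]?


MSE = 20/4 = 5
RMSE = √(20/4) = 2.2361

2.2361


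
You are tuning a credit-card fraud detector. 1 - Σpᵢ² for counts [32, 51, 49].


Probabilities: [32/132, 51/132, 49/132] ≈ [0.2424, 0.3864, 0.3712]
Σpᵢ² = (1024 + 2601 + 2401)/132² = 6026/17424
Gini = 1 - Σpᵢ² = 1 - 6026/17424 = 0.6542

0.6542
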